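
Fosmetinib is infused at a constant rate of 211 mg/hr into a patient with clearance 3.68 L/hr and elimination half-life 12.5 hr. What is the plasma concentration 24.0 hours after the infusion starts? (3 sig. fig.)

Css = rate / CL = 211 / 3.68 = 57.34 µg/mL
k = ln 2 / 12.5 = 0.05545 hr⁻¹
C(t) = Css (1 − e^(−kt)) = 57.34 × (1 − e^(−1.331)) = 57.34 × 0.7357 ≈ 42.2 µg/mL

42.2 µg/mL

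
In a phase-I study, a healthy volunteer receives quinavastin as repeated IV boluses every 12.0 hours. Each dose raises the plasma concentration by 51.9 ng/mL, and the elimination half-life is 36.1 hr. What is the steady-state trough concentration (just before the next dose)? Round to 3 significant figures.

200 ng/mL

k = ln 2 / 36.1 = 0.01920 hr⁻¹
Fraction remaining after one interval: e^(−kτ) = e^(−0.01920 × 12.0) = 0.7942
R = 1 / (1 − 0.7942) = 4.859
Css,max = 51.9 × 4.859 = 252.2 ng/mL
Css,min = Css,max × e^(−kτ) = 252.2 × 0.7942 ≈ 200 ng/mL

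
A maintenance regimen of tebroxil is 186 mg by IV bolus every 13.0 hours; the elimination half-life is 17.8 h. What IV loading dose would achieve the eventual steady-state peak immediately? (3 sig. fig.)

k = ln 2 / 17.8 = 0.03894 h⁻¹
Accumulation ratio R = 1 / (1 − e^(−kτ)) = 1 / (1 − e^(−0.03894×13.0)) = 1 / (1 − 0.6028) = 2.517
Loading dose = maintenance dose × R = 186 × 2.517 ≈ 468 mg

468 mg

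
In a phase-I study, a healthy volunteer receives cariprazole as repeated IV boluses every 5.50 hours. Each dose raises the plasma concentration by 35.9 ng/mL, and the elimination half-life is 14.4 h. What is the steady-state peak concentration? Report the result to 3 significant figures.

k = ln 2 / 14.4 = 0.04814 h⁻¹
Fraction remaining after one interval: e^(−kτ) = e^(−0.04814 × 5.50) = 0.7674
R = 1 / (1 − 0.7674) = 4.299
Css,max = 35.9 × 4.299 ≈ 154 ng/mL

154 ng/mL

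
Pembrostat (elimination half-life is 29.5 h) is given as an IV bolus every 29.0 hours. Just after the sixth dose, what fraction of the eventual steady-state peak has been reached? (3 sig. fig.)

0.983

k = ln 2 / 29.5 = 0.02350 h⁻¹
f_n = 1 − e^(−nkτ) = 1 − e^(−6 × 0.02350 × 29.0) = 1 − e^(−4.088) = 1 − 0.01677 ≈ 0.983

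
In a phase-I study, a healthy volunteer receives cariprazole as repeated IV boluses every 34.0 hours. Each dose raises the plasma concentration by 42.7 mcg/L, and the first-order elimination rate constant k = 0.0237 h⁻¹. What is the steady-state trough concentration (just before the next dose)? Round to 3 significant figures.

Fraction remaining after one interval: e^(−kτ) = e^(−0.02370 × 34.0) = 0.4467
R = 1 / (1 − 0.4467) = 1.807
Css,max = 42.7 × 1.807 = 77.18 mcg/L
Css,min = Css,max × e^(−kτ) = 77.18 × 0.4467 ≈ 34.5 mcg/L

34.5 mcg/L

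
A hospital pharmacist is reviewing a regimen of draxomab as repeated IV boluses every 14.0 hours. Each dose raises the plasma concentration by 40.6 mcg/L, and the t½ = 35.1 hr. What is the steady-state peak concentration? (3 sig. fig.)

168 mcg/L

k = ln 2 / 35.1 = 0.01975 hr⁻¹
Fraction remaining after one interval: e^(−kτ) = e^(−0.01975 × 14.0) = 0.7585
R = 1 / (1 − 0.7585) = 4.140
Css,max = 40.6 × 4.140 ≈ 168 mcg/L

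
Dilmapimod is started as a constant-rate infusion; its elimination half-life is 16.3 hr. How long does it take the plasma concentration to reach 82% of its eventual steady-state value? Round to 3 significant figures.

40.3 hours

k = ln 2 / 16.3 = 0.04252 hr⁻¹
f = 1 − e^(−kt)  ⇒  t = −ln(1 − f) / k
t = −ln(1 − 0.82) / 0.04252 = 1.715 / 0.04252 ≈ 40.3 hours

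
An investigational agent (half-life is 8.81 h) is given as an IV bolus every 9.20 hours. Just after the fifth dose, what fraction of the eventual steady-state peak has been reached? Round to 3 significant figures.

0.973

k = ln 2 / 8.81 = 0.07868 h⁻¹
f_n = 1 − e^(−nkτ) = 1 − e^(−5 × 0.07868 × 9.20) = 1 − e^(−3.619) = 1 − 0.02681 ≈ 0.973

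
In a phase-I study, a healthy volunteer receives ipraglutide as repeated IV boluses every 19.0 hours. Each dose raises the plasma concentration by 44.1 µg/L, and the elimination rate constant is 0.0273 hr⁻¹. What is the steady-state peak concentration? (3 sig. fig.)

Fraction remaining after one interval: e^(−kτ) = e^(−0.02730 × 19.0) = 0.5953
R = 1 / (1 − 0.5953) = 2.471
Css,max = 44.1 × 2.471 ≈ 109 µg/L

109 µg/L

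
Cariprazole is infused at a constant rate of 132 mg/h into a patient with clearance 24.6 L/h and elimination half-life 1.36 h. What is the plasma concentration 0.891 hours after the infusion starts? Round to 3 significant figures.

Css = rate / CL = 132 / 24.6 = 5.366 mg/L
k = ln 2 / 1.36 = 0.5097 h⁻¹
C(t) = Css (1 − e^(−kt)) = 5.366 × (1 − e^(−0.4541)) = 5.366 × 0.3650 ≈ 1.96 mg/L

1.96 mg/L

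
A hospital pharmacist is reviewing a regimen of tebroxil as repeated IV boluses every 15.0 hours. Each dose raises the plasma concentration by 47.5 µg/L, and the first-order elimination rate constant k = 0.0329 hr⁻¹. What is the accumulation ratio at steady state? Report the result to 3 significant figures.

2.57

Fraction remaining after one interval: e^(−kτ) = e^(−0.03290 × 15.0) = 0.6105
R = 1 / (1 − 0.6105) = 1 / 0.3895 ≈ 2.57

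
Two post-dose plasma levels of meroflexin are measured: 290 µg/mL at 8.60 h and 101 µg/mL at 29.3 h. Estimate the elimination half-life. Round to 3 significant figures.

13.6 hours

k = ln(C₁/C₂) / (t₂ − t₁) = ln(290/101) / (29.3 − 8.60)
  = 1.055 / 20.70 = 0.05095 h⁻¹
t½ = ln 2 / k = ln 2 / 0.05095 ≈ 13.6 hours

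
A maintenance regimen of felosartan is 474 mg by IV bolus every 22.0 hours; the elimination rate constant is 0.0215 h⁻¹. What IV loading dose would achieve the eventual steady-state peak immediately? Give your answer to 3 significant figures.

Accumulation ratio R = 1 / (1 − e^(−kτ)) = 1 / (1 − e^(−0.02150×22.0)) = 1 / (1 − 0.6231) = 2.653
Loading dose = maintenance dose × R = 474 × 2.653 ≈ 1260 mg

1260 mg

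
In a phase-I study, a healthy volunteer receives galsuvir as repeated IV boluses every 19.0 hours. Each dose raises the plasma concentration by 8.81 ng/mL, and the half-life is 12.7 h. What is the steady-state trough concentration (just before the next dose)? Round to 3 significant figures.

k = ln 2 / 12.7 = 0.05458 h⁻¹
Fraction remaining after one interval: e^(−kτ) = e^(−0.05458 × 19.0) = 0.3545
R = 1 / (1 − 0.3545) = 1.549
Css,max = 8.81 × 1.549 = 13.65 ng/mL
Css,min = Css,max × e^(−kτ) = 13.65 × 0.3545 ≈ 4.84 ng/mL

4.84 ng/mL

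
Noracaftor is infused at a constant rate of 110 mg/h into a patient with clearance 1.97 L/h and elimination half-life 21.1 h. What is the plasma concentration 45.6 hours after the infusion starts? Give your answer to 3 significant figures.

43.4 µg/mL

Css = rate / CL = 110 / 1.97 = 55.84 µg/mL
k = ln 2 / 21.1 = 0.03285 h⁻¹
C(t) = Css (1 − e^(−kt)) = 55.84 × (1 − e^(−1.498)) = 55.84 × 0.7764 ≈ 43.4 µg/mL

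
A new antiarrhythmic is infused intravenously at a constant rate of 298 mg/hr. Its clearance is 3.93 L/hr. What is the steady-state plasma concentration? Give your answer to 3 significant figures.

75.8 mg/L

Css = infusion rate / CL = 298 / 3.93 ≈ 75.8 mg/L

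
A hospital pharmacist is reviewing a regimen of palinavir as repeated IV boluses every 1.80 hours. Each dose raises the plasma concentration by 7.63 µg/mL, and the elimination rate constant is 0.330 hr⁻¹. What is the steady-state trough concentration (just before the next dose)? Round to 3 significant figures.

Fraction remaining after one interval: e^(−kτ) = e^(−0.3300 × 1.80) = 0.5521
R = 1 / (1 − 0.5521) = 2.233
Css,max = 7.63 × 2.233 = 17.04 µg/mL
Css,min = Css,max × e^(−kτ) = 17.04 × 0.5521 ≈ 9.41 µg/mL

9.41 µg/mL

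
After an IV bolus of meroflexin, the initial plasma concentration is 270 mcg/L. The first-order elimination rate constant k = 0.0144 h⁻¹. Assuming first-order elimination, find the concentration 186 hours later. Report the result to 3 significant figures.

C(t) = C₀ e^(−kt) = 270 × e^(−0.01440 × 186) = 270 × e^(−2.678) = 270 × 0.06867 ≈ 18.5 mcg/L

18.5 mcg/L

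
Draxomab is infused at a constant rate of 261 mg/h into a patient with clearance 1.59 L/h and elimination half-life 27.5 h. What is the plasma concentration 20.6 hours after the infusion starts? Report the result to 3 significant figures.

Css = rate / CL = 261 / 1.59 = 164.2 mg/L
k = ln 2 / 27.5 = 0.02521 h⁻¹
C(t) = Css (1 − e^(−kt)) = 164.2 × (1 − e^(−0.5192)) = 164.2 × 0.4050 ≈ 66.5 mg/L

66.5 mg/L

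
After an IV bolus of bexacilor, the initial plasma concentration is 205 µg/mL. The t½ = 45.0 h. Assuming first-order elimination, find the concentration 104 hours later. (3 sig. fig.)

k = ln 2 / 45.0 = 0.01540 h⁻¹
104 h is 2.311 half-lives, so C = 205 × (1/2)^2.311 = 205 × 0.2015 ≈ 41.3 µg/mL

41.3 µg/mL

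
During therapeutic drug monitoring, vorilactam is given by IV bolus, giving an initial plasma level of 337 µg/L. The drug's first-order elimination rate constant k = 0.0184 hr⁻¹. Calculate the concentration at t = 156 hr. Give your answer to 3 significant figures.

19.1 µg/L

C(t) = C₀ e^(−kt) = 337 × e^(−0.01840 × 156) = 337 × e^(−2.870) = 337 × 0.05668 ≈ 19.1 µg/L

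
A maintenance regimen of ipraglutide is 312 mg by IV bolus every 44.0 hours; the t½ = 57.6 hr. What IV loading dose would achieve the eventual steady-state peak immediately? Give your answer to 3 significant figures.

759 mg

k = ln 2 / 57.6 = 0.01203 hr⁻¹
Accumulation ratio R = 1 / (1 − e^(−kτ)) = 1 / (1 − e^(−0.01203×44.0)) = 1 / (1 − 0.5889) = 2.433
Loading dose = maintenance dose × R = 312 × 2.433 ≈ 759 mg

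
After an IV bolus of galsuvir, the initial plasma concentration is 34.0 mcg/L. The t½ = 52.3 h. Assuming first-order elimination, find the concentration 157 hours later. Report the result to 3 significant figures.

k = ln 2 / 52.3 = 0.01325 h⁻¹
157 h is 3.002 half-lives, so C = 34.0 × (1/2)^3.002 = 34.0 × 0.1248 ≈ 4.24 mcg/L

4.24 mcg/L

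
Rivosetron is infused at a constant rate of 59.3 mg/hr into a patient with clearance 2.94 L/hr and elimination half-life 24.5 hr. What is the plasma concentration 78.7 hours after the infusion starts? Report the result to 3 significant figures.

18.0 µg/mL

Css = rate / CL = 59.3 / 2.94 = 20.17 µg/mL
k = ln 2 / 24.5 = 0.02829 hr⁻¹
C(t) = Css (1 − e^(−kt)) = 20.17 × (1 − e^(−2.227)) = 20.17 × 0.8921 ≈ 18.0 µg/mL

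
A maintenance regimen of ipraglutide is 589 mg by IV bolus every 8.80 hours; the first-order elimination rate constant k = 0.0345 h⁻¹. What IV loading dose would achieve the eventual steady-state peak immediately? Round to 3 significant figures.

Accumulation ratio R = 1 / (1 − e^(−kτ)) = 1 / (1 − e^(−0.03450×8.80)) = 1 / (1 − 0.7382) = 3.819
Loading dose = maintenance dose × R = 589 × 3.819 ≈ 2250 mg

2250 mg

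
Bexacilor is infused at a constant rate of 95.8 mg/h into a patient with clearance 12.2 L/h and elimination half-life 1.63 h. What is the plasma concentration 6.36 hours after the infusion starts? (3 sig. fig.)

Css = rate / CL = 95.8 / 12.2 = 7.852 mg/L
k = ln 2 / 1.63 = 0.4252 h⁻¹
C(t) = Css (1 − e^(−kt)) = 7.852 × (1 − e^(−2.705)) = 7.852 × 0.9331 ≈ 7.33 mg/L

7.33 mg/L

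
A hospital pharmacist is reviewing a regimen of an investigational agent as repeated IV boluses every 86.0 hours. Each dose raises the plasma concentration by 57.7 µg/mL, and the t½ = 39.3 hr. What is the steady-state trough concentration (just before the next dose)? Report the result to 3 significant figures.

k = ln 2 / 39.3 = 0.01764 hr⁻¹
Fraction remaining after one interval: e^(−kτ) = e^(−0.01764 × 86.0) = 0.2194
R = 1 / (1 − 0.2194) = 1.281
Css,max = 57.7 × 1.281 = 73.92 µg/mL
Css,min = Css,max × e^(−kτ) = 73.92 × 0.2194 ≈ 16.2 µg/mL

16.2 µg/mL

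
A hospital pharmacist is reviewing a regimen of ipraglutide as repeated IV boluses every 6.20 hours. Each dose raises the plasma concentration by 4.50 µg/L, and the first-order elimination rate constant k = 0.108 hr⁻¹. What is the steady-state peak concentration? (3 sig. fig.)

9.22 µg/L

Fraction remaining after one interval: e^(−kτ) = e^(−0.1080 × 6.20) = 0.5119
R = 1 / (1 − 0.5119) = 2.049
Css,max = 4.50 × 2.049 ≈ 9.22 µg/L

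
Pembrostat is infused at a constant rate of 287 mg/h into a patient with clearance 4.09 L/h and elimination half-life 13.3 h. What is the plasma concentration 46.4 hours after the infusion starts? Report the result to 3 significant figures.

63.9 µg/mL

Css = rate / CL = 287 / 4.09 = 70.17 µg/mL
k = ln 2 / 13.3 = 0.05212 h⁻¹
C(t) = Css (1 − e^(−kt)) = 70.17 × (1 − e^(−2.418)) = 70.17 × 0.9109 ≈ 63.9 µg/mL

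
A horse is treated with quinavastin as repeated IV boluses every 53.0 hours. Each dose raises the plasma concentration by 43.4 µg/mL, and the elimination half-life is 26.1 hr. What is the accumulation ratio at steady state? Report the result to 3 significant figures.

k = ln 2 / 26.1 = 0.02656 hr⁻¹
Fraction remaining after one interval: e^(−kτ) = e^(−0.02656 × 53.0) = 0.2447
R = 1 / (1 − 0.2447) = 1 / 0.7553 ≈ 1.32

1.32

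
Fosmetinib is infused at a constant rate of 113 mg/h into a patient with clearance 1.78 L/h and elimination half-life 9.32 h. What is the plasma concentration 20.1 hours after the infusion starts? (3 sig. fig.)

49.2 mg/L

Css = rate / CL = 113 / 1.78 = 63.48 mg/L
k = ln 2 / 9.32 = 0.07437 h⁻¹
C(t) = Css (1 − e^(−kt)) = 63.48 × (1 − e^(−1.495)) = 63.48 × 0.7757 ≈ 49.2 mg/L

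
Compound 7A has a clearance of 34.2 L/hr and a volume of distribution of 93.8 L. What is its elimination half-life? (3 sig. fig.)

1.90 hours

k = CL / V = 34.2 / 93.8 = 0.3646 hr⁻¹
t½ = ln 2 / k = ln 2 / 0.3646 ≈ 1.90 hours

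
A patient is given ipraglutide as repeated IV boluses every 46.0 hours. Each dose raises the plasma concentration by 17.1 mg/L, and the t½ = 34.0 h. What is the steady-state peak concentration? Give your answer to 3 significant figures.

k = ln 2 / 34.0 = 0.02039 h⁻¹
Fraction remaining after one interval: e^(−kτ) = e^(−0.02039 × 46.0) = 0.3915
R = 1 / (1 − 0.3915) = 1.643
Css,max = 17.1 × 1.643 ≈ 28.1 mg/L

28.1 mg/L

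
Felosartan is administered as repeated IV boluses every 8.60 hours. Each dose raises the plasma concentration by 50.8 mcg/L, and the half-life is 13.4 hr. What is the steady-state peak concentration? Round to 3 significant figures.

k = ln 2 / 13.4 = 0.05173 hr⁻¹
Fraction remaining after one interval: e^(−kτ) = e^(−0.05173 × 8.60) = 0.6409
R = 1 / (1 − 0.6409) = 2.785
Css,max = 50.8 × 2.785 ≈ 141 mcg/L

141 mcg/L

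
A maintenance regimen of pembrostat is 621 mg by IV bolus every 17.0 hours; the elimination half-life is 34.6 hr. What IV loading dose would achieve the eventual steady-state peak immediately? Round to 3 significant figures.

k = ln 2 / 34.6 = 0.02003 hr⁻¹
Accumulation ratio R = 1 / (1 − e^(−kτ)) = 1 / (1 − e^(−0.02003×17.0)) = 1 / (1 − 0.7114) = 3.465
Loading dose = maintenance dose × R = 621 × 3.465 ≈ 2150 mg

2150 mg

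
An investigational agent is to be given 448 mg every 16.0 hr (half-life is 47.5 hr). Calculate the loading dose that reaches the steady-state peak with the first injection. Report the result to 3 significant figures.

k = ln 2 / 47.5 = 0.01459 hr⁻¹
Accumulation ratio R = 1 / (1 − e^(−kτ)) = 1 / (1 − e^(−0.01459×16.0)) = 1 / (1 − 0.7918) = 4.802
Loading dose = maintenance dose × R = 448 × 4.802 ≈ 2150 mg

2150 mg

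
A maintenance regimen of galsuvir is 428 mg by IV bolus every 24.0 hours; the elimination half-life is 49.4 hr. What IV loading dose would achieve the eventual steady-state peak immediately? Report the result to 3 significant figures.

k = ln 2 / 49.4 = 0.01403 hr⁻¹
Accumulation ratio R = 1 / (1 − e^(−kτ)) = 1 / (1 − e^(−0.01403×24.0)) = 1 / (1 − 0.7141) = 3.498
Loading dose = maintenance dose × R = 428 × 3.498 ≈ 1500 mg

1500 mg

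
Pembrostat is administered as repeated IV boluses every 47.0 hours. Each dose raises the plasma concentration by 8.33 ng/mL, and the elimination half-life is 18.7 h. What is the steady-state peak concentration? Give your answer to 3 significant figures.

10.1 ng/mL

k = ln 2 / 18.7 = 0.03707 h⁻¹
Fraction remaining after one interval: e^(−kτ) = e^(−0.03707 × 47.0) = 0.1751
R = 1 / (1 − 0.1751) = 1.212
Css,max = 8.33 × 1.212 ≈ 10.1 ng/mL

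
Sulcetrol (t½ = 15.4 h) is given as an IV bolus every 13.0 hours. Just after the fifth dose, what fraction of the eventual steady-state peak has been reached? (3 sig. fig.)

k = ln 2 / 15.4 = 0.04501 h⁻¹
f_n = 1 − e^(−nkτ) = 1 − e^(−5 × 0.04501 × 13.0) = 1 − e^(−2.926) = 1 − 0.05363 ≈ 0.946

0.946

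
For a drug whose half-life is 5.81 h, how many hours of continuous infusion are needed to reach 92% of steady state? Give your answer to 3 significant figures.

k = ln 2 / 5.81 = 0.1193 h⁻¹
f = 1 − e^(−kt)  ⇒  t = −ln(1 − f) / k
t = −ln(1 − 0.92) / 0.1193 = 2.526 / 0.1193 ≈ 21.2 hours

21.2 hours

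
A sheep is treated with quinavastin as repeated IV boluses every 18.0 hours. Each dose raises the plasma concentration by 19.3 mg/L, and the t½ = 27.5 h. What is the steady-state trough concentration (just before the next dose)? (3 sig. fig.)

33.6 mg/L

k = ln 2 / 27.5 = 0.02521 h⁻¹
Fraction remaining after one interval: e^(−kτ) = e^(−0.02521 × 18.0) = 0.6353
R = 1 / (1 − 0.6353) = 2.742
Css,max = 19.3 × 2.742 = 52.92 mg/L
Css,min = Css,max × e^(−kτ) = 52.92 × 0.6353 ≈ 33.6 mg/L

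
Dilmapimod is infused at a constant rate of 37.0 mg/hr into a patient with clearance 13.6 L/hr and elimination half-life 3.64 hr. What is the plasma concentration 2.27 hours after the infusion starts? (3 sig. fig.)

0.955 µg/mL

Css = rate / CL = 37.0 / 13.6 = 2.721 µg/mL
k = ln 2 / 3.64 = 0.1904 hr⁻¹
C(t) = Css (1 − e^(−kt)) = 2.721 × (1 − e^(−0.4323)) = 2.721 × 0.3510 ≈ 0.955 µg/mL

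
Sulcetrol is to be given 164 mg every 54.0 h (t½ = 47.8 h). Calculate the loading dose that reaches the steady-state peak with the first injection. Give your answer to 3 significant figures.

302 mg

k = ln 2 / 47.8 = 0.01450 h⁻¹
Accumulation ratio R = 1 / (1 − e^(−kτ)) = 1 / (1 − e^(−0.01450×54.0)) = 1 / (1 − 0.4570) = 1.842
Loading dose = maintenance dose × R = 164 × 1.842 ≈ 302 mg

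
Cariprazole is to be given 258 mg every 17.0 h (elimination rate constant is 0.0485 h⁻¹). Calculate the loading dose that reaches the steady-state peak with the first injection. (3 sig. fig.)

459 mg

Accumulation ratio R = 1 / (1 − e^(−kτ)) = 1 / (1 − e^(−0.04850×17.0)) = 1 / (1 − 0.4385) = 1.781
Loading dose = maintenance dose × R = 258 × 1.781 ≈ 459 mg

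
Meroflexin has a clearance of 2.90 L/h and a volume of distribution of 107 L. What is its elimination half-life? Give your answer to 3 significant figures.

k = CL / V = 2.90 / 107 = 0.02710 h⁻¹
t½ = ln 2 / k = ln 2 / 0.02710 ≈ 25.6 hours

25.6 hours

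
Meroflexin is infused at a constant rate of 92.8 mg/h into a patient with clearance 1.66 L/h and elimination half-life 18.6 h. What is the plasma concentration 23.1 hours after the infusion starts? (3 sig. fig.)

Css = rate / CL = 92.8 / 1.66 = 55.90 µg/mL
k = ln 2 / 18.6 = 0.03727 h⁻¹
C(t) = Css (1 − e^(−kt)) = 55.90 × (1 − e^(−0.8608)) = 55.90 × 0.5772 ≈ 32.3 µg/mL

32.3 µg/mL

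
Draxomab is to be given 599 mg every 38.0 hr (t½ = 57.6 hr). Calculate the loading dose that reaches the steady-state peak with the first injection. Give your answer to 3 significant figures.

k = ln 2 / 57.6 = 0.01203 hr⁻¹
Accumulation ratio R = 1 / (1 − e^(−kτ)) = 1 / (1 − e^(−0.01203×38.0)) = 1 / (1 − 0.6330) = 2.725
Loading dose = maintenance dose × R = 599 × 2.725 ≈ 1630 mg

1630 mg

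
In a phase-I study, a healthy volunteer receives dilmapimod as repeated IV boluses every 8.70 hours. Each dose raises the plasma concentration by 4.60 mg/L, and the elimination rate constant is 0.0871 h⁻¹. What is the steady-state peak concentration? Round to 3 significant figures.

8.66 mg/L

Fraction remaining after one interval: e^(−kτ) = e^(−0.08710 × 8.70) = 0.4687
R = 1 / (1 − 0.4687) = 1.882
Css,max = 4.60 × 1.882 ≈ 8.66 mg/L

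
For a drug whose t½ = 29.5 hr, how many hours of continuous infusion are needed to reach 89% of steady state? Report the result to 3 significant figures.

k = ln 2 / 29.5 = 0.02350 hr⁻¹
f = 1 − e^(−kt)  ⇒  t = −ln(1 − f) / k
t = −ln(1 − 0.89) / 0.02350 = 2.207 / 0.02350 ≈ 93.9 hours

93.9 hours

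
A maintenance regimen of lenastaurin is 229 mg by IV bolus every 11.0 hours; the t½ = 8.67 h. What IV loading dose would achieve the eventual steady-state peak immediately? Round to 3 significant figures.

k = ln 2 / 8.67 = 0.07995 h⁻¹
Accumulation ratio R = 1 / (1 − e^(−kτ)) = 1 / (1 − e^(−0.07995×11.0)) = 1 / (1 − 0.4150) = 1.709
Loading dose = maintenance dose × R = 229 × 1.709 ≈ 391 mg

391 mg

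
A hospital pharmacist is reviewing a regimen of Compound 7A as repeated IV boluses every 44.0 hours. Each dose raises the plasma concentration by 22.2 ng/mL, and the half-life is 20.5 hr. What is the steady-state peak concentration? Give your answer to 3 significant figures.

k = ln 2 / 20.5 = 0.03381 hr⁻¹
Fraction remaining after one interval: e^(−kτ) = e^(−0.03381 × 44.0) = 0.2259
R = 1 / (1 − 0.2259) = 1.292
Css,max = 22.2 × 1.292 ≈ 28.7 ng/mL

28.7 ng/mL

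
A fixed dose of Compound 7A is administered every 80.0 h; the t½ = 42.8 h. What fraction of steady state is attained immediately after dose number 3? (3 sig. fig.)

0.979

k = ln 2 / 42.8 = 0.01620 h⁻¹
f_n = 1 − e^(−nkτ) = 1 − e^(−3 × 0.01620 × 80.0) = 1 − e^(−3.887) = 1 − 0.02051 ≈ 0.979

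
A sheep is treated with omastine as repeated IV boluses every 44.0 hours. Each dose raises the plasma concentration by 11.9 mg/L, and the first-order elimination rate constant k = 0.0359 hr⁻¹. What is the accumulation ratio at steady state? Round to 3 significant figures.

Fraction remaining after one interval: e^(−kτ) = e^(−0.03590 × 44.0) = 0.2061
R = 1 / (1 − 0.2061) = 1 / 0.7939 ≈ 1.26

1.26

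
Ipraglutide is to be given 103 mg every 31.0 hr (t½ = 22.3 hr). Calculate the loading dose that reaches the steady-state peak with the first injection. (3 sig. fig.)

167 mg

k = ln 2 / 22.3 = 0.03108 hr⁻¹
Accumulation ratio R = 1 / (1 − e^(−kτ)) = 1 / (1 − e^(−0.03108×31.0)) = 1 / (1 − 0.3815) = 1.617
Loading dose = maintenance dose × R = 103 × 1.617 ≈ 167 mg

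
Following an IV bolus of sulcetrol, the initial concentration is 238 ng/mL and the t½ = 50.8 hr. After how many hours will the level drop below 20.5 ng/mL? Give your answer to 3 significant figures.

k = ln 2 / 50.8 = 0.01364 hr⁻¹
C(t) = C₀ e^(−kt)  ⇒  t = ln(C₀/C) / k
t = ln(238/20.5) / 0.01364 = 2.452 / 0.01364 ≈ 180 hours

180 hours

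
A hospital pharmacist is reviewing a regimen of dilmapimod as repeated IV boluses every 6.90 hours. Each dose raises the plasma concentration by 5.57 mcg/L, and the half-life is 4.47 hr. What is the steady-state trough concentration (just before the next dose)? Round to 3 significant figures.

2.91 mcg/L

k = ln 2 / 4.47 = 0.1551 hr⁻¹
Fraction remaining after one interval: e^(−kτ) = e^(−0.1551 × 6.90) = 0.3430
R = 1 / (1 − 0.3430) = 1.522
Css,max = 5.57 × 1.522 = 8.478 mcg/L
Css,min = Css,max × e^(−kτ) = 8.478 × 0.3430 ≈ 2.91 mcg/L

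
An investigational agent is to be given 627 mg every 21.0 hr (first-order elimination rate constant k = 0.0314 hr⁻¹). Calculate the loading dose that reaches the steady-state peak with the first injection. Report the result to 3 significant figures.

Accumulation ratio R = 1 / (1 − e^(−kτ)) = 1 / (1 − e^(−0.03140×21.0)) = 1 / (1 − 0.5172) = 2.071
Loading dose = maintenance dose × R = 627 × 2.071 ≈ 1300 mg

1300 mg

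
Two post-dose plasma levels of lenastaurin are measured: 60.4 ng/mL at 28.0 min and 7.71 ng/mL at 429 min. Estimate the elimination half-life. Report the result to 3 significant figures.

k = ln(C₁/C₂) / (t₂ − t₁) = ln(60.4/7.71) / (429 − 28.0)
  = 2.058 / 401.0 = 0.005133 min⁻¹
t½ = ln 2 / k = ln 2 / 0.005133 ≈ 135 minutes

135 minutes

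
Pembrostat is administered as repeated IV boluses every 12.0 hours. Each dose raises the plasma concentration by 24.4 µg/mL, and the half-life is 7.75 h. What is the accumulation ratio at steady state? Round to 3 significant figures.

1.52

k = ln 2 / 7.75 = 0.08944 h⁻¹
Fraction remaining after one interval: e^(−kτ) = e^(−0.08944 × 12.0) = 0.3419
R = 1 / (1 − 0.3419) = 1 / 0.6581 ≈ 1.52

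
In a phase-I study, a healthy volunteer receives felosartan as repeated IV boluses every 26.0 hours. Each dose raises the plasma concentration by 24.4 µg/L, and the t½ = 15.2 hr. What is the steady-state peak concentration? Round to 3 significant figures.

k = ln 2 / 15.2 = 0.04560 hr⁻¹
Fraction remaining after one interval: e^(−kτ) = e^(−0.04560 × 26.0) = 0.3055
R = 1 / (1 − 0.3055) = 1.440
Css,max = 24.4 × 1.440 ≈ 35.1 µg/L

35.1 µg/L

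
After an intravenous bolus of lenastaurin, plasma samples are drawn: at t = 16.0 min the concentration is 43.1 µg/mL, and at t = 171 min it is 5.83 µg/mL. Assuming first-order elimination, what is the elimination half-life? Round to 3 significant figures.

k = ln(C₁/C₂) / (t₂ − t₁) = ln(43.1/5.83) / (171 − 16.0)
  = 2.001 / 155.0 = 0.01291 min⁻¹
t½ = ln 2 / k = ln 2 / 0.01291 ≈ 53.7 minutes

53.7 minutes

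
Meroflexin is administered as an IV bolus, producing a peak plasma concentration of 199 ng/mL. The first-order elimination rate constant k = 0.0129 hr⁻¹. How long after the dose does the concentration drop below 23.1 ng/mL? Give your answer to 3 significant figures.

C(t) = C₀ e^(−kt)  ⇒  t = ln(C₀/C) / k
t = ln(199/23.1) / 0.01290 = 2.153 / 0.01290 ≈ 167 hours

167 hours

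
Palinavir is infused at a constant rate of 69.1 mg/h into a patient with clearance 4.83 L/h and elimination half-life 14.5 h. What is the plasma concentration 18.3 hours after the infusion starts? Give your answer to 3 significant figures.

Css = rate / CL = 69.1 / 4.83 = 14.31 µg/mL
k = ln 2 / 14.5 = 0.04780 h⁻¹
C(t) = Css (1 − e^(−kt)) = 14.31 × (1 − e^(−0.8748)) = 14.31 × 0.5831 ≈ 8.34 µg/mL

8.34 µg/mL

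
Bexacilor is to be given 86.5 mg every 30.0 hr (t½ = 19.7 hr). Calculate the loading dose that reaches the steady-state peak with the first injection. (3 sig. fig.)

k = ln 2 / 19.7 = 0.03519 hr⁻¹
Accumulation ratio R = 1 / (1 − e^(−kτ)) = 1 / (1 − e^(−0.03519×30.0)) = 1 / (1 − 0.3480) = 1.534
Loading dose = maintenance dose × R = 86.5 × 1.534 ≈ 133 mg

133 mg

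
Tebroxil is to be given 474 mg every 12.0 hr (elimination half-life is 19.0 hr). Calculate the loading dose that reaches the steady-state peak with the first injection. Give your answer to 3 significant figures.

k = ln 2 / 19.0 = 0.03648 hr⁻¹
Accumulation ratio R = 1 / (1 − e^(−kτ)) = 1 / (1 − e^(−0.03648×12.0)) = 1 / (1 − 0.6455) = 2.821
Loading dose = maintenance dose × R = 474 × 2.821 ≈ 1340 mg

1340 mg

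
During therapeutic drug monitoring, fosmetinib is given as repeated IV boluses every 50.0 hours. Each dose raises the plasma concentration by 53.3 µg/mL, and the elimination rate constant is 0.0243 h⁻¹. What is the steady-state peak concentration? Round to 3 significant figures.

Fraction remaining after one interval: e^(−kτ) = e^(−0.02430 × 50.0) = 0.2967
R = 1 / (1 − 0.2967) = 1.422
Css,max = 53.3 × 1.422 ≈ 75.8 µg/mL

75.8 µg/mL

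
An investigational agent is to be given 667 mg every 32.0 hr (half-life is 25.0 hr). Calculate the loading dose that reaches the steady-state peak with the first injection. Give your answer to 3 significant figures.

1130 mg

k = ln 2 / 25.0 = 0.02773 hr⁻¹
Accumulation ratio R = 1 / (1 − e^(−kτ)) = 1 / (1 − e^(−0.02773×32.0)) = 1 / (1 − 0.4118) = 1.700
Loading dose = maintenance dose × R = 667 × 1.700 ≈ 1130 mg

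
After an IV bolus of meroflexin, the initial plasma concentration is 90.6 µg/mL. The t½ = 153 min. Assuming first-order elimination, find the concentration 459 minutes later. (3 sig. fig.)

k = ln 2 / 153 = 0.004530 min⁻¹
C(t) = C₀ e^(−kt) = 90.6 × e^(−0.004530 × 459) = 90.6 × e^(−2.079) = 90.6 × 0.1250 ≈ 11.3 µg/mL

11.3 µg/mL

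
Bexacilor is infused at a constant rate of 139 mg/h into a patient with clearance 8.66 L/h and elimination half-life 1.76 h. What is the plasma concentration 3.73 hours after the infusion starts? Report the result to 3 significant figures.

Css = rate / CL = 139 / 8.66 = 16.05 mg/L
k = ln 2 / 1.76 = 0.3938 h⁻¹
C(t) = Css (1 − e^(−kt)) = 16.05 × (1 − e^(−1.469)) = 16.05 × 0.7698 ≈ 12.4 mg/L

12.4 mg/L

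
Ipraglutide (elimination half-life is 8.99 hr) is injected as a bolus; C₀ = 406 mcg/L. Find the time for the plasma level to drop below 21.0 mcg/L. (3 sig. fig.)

38.4 hours

k = ln 2 / 8.99 = 0.07710 hr⁻¹
C(t) = C₀ e^(−kt)  ⇒  t = ln(C₀/C) / k
t = ln(406/21.0) / 0.07710 = 2.962 / 0.07710 ≈ 38.4 hours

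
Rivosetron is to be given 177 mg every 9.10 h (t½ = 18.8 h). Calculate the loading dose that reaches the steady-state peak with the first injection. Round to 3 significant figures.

k = ln 2 / 18.8 = 0.03687 h⁻¹
Accumulation ratio R = 1 / (1 − e^(−kτ)) = 1 / (1 − e^(−0.03687×9.10)) = 1 / (1 − 0.7150) = 3.508
Loading dose = maintenance dose × R = 177 × 3.508 ≈ 621 mg

621 mg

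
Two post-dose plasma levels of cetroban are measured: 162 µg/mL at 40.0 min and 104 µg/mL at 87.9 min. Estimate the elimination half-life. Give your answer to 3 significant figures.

k = ln(C₁/C₂) / (t₂ − t₁) = ln(162/104) / (87.9 − 40.0)
  = 0.4432 / 47.90 = 0.009253 min⁻¹
t½ = ln 2 / k = ln 2 / 0.009253 ≈ 74.9 minutes

74.9 minutes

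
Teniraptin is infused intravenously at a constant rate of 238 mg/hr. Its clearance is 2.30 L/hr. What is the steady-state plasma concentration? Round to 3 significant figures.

Css = infusion rate / CL = 238 / 2.30 ≈ 103 mg/L

103 mg/L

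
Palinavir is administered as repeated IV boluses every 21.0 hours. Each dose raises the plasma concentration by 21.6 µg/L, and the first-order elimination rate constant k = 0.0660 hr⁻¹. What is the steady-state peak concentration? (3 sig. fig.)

28.8 µg/L

Fraction remaining after one interval: e^(−kτ) = e^(−0.06600 × 21.0) = 0.2501
R = 1 / (1 − 0.2501) = 1.333
Css,max = 21.6 × 1.333 ≈ 28.8 µg/L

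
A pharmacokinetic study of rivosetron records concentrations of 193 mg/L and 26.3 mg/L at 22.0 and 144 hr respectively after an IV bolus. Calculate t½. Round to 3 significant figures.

k = ln(C₁/C₂) / (t₂ − t₁) = ln(193/26.3) / (144 − 22.0)
  = 1.993 / 122.0 = 0.01634 hr⁻¹
t½ = ln 2 / k = ln 2 / 0.01634 ≈ 42.4 hours

42.4 hours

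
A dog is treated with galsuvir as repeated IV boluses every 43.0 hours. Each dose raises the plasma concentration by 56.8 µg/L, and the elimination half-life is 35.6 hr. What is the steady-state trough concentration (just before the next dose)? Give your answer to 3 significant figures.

k = ln 2 / 35.6 = 0.01947 hr⁻¹
Fraction remaining after one interval: e^(−kτ) = e^(−0.01947 × 43.0) = 0.4329
R = 1 / (1 − 0.4329) = 1.763
Css,max = 56.8 × 1.763 = 100.2 µg/L
Css,min = Css,max × e^(−kτ) = 100.2 × 0.4329 ≈ 43.4 µg/L

43.4 µg/L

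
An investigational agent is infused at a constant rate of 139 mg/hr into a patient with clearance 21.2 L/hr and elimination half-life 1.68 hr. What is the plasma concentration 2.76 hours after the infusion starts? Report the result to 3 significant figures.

Css = rate / CL = 139 / 21.2 = 6.557 µg/mL
k = ln 2 / 1.68 = 0.4126 hr⁻¹
C(t) = Css (1 − e^(−kt)) = 6.557 × (1 − e^(−1.139)) = 6.557 × 0.6798 ≈ 4.46 µg/mL

4.46 µg/mL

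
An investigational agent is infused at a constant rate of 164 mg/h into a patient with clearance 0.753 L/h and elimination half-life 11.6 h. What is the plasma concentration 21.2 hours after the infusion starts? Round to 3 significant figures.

156 mg/L

Css = rate / CL = 164 / 0.753 = 217.8 mg/L
k = ln 2 / 11.6 = 0.05975 h⁻¹
C(t) = Css (1 − e^(−kt)) = 217.8 × (1 − e^(−1.267)) = 217.8 × 0.7183 ≈ 156 mg/L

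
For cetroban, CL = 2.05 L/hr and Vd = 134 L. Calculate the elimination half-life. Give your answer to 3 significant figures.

45.3 hours

k = CL / V = 2.05 / 134 = 0.01530 hr⁻¹
t½ = ln 2 / k = ln 2 / 0.01530 ≈ 45.3 hours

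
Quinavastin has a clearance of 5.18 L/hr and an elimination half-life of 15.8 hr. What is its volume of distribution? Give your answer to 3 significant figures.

118 L

k = ln 2 / t½ = ln 2 / 15.8 = 0.04387 hr⁻¹
V = CL / k = 5.18 / 0.04387 ≈ 118 L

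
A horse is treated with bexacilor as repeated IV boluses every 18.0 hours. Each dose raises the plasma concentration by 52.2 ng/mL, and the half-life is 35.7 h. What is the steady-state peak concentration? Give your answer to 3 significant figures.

k = ln 2 / 35.7 = 0.01942 h⁻¹
Fraction remaining after one interval: e^(−kτ) = e^(−0.01942 × 18.0) = 0.7051
R = 1 / (1 − 0.7051) = 3.390
Css,max = 52.2 × 3.390 ≈ 177 ng/mL

177 ng/mL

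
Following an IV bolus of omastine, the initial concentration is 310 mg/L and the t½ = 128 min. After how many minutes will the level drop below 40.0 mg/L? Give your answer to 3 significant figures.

378 minutes

k = ln 2 / 128 = 0.005415 min⁻¹
C(t) = C₀ e^(−kt)  ⇒  t = ln(C₀/C) / k
t = ln(310/40.0) / 0.005415 = 2.048 / 0.005415 ≈ 378 minutes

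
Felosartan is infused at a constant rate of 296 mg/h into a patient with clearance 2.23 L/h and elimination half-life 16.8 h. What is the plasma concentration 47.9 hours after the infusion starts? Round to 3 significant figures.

Css = rate / CL = 296 / 2.23 = 132.7 mg/L
k = ln 2 / 16.8 = 0.04126 h⁻¹
C(t) = Css (1 − e^(−kt)) = 132.7 × (1 − e^(−1.976)) = 132.7 × 0.8614 ≈ 114 mg/L

114 mg/L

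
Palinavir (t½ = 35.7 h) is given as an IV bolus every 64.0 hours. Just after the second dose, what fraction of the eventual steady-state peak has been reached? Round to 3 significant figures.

0.917

k = ln 2 / 35.7 = 0.01942 h⁻¹
f_n = 1 − e^(−nkτ) = 1 − e^(−2 × 0.01942 × 64.0) = 1 − e^(−2.485) = 1 − 0.08331 ≈ 0.917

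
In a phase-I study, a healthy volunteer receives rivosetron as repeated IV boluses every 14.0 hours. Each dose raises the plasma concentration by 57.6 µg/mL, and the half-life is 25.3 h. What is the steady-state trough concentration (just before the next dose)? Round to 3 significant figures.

123 µg/mL

k = ln 2 / 25.3 = 0.02740 h⁻¹
Fraction remaining after one interval: e^(−kτ) = e^(−0.02740 × 14.0) = 0.6814
R = 1 / (1 − 0.6814) = 3.139
Css,max = 57.6 × 3.139 = 180.8 µg/mL
Css,min = Css,max × e^(−kτ) = 180.8 × 0.6814 ≈ 123 µg/mL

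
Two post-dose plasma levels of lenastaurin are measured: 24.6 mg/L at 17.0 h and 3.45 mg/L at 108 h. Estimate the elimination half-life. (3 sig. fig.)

k = ln(C₁/C₂) / (t₂ − t₁) = ln(24.6/3.45) / (108 − 17.0)
  = 1.964 / 91.00 = 0.02159 h⁻¹
t½ = ln 2 / k = ln 2 / 0.02159 ≈ 32.1 hours

32.1 hours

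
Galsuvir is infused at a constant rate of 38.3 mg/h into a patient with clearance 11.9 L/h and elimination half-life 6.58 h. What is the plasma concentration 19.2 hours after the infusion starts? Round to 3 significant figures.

2.79 µg/mL

Css = rate / CL = 38.3 / 11.9 = 3.218 µg/mL
k = ln 2 / 6.58 = 0.1053 h⁻¹
C(t) = Css (1 − e^(−kt)) = 3.218 × (1 − e^(−2.023)) = 3.218 × 0.8677 ≈ 2.79 µg/mL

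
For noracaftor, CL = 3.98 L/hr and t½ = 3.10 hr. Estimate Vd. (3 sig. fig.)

k = ln 2 / t½ = ln 2 / 3.10 = 0.2236 hr⁻¹
V = CL / k = 3.98 / 0.2236 ≈ 17.8 L

17.8 L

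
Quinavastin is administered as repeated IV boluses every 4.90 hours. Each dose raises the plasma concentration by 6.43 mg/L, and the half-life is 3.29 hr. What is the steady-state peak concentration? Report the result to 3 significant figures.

k = ln 2 / 3.29 = 0.2107 hr⁻¹
Fraction remaining after one interval: e^(−kτ) = e^(−0.2107 × 4.90) = 0.3562
R = 1 / (1 − 0.3562) = 1.553
Css,max = 6.43 × 1.553 ≈ 9.99 mg/L

9.99 mg/L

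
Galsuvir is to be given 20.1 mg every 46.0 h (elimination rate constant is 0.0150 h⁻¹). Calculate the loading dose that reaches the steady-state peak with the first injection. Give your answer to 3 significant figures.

40.3 mg

Accumulation ratio R = 1 / (1 − e^(−kτ)) = 1 / (1 − e^(−0.01500×46.0)) = 1 / (1 − 0.5016) = 2.006
Loading dose = maintenance dose × R = 20.1 × 2.006 ≈ 40.3 mg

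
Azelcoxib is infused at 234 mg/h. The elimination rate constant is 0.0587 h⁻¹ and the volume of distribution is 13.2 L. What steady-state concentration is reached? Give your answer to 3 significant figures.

CL = k · V = 0.0587 × 13.2 = 0.7748 L/h
Css = rate / CL = 234 / 0.7748 ≈ 302 µg/mL

302 µg/mL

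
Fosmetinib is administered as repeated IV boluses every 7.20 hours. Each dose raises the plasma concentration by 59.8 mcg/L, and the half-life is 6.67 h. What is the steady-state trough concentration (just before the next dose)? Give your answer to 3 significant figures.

53.7 mcg/L

k = ln 2 / 6.67 = 0.1039 h⁻¹
Fraction remaining after one interval: e^(−kτ) = e^(−0.1039 × 7.20) = 0.4732
R = 1 / (1 − 0.4732) = 1.898
Css,max = 59.8 × 1.898 = 113.5 mcg/L
Css,min = Css,max × e^(−kτ) = 113.5 × 0.4732 ≈ 53.7 mcg/L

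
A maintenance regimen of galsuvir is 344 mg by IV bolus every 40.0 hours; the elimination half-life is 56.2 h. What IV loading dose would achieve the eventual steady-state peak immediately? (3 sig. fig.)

883 mg

k = ln 2 / 56.2 = 0.01233 h⁻¹
Accumulation ratio R = 1 / (1 − e^(−kτ)) = 1 / (1 − e^(−0.01233×40.0)) = 1 / (1 − 0.6106) = 2.568
Loading dose = maintenance dose × R = 344 × 2.568 ≈ 883 mg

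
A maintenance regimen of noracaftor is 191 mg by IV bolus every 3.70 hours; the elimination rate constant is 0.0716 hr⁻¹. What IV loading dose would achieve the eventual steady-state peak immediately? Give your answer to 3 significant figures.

821 mg

Accumulation ratio R = 1 / (1 − e^(−kτ)) = 1 / (1 − e^(−0.07160×3.70)) = 1 / (1 − 0.7673) = 4.297
Loading dose = maintenance dose × R = 191 × 4.297 ≈ 821 mg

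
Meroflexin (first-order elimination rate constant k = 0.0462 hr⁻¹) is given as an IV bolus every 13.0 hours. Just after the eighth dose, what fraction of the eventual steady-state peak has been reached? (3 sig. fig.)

0.992

f_n = 1 − e^(−nkτ) = 1 − e^(−8 × 0.04620 × 13.0) = 1 − e^(−4.805) = 1 − 0.008190 ≈ 0.992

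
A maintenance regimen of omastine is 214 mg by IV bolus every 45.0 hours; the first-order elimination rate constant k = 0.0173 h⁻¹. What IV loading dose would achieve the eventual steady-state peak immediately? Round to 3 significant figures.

Accumulation ratio R = 1 / (1 − e^(−kτ)) = 1 / (1 − e^(−0.01730×45.0)) = 1 / (1 − 0.4591) = 1.849
Loading dose = maintenance dose × R = 214 × 1.849 ≈ 396 mg

396 mg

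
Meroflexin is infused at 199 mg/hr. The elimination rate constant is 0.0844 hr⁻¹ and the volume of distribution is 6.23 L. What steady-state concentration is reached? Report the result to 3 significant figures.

CL = k · V = 0.0844 × 6.23 = 0.5258 L/hr
Css = rate / CL = 199 / 0.5258 ≈ 378 mg/L

378 mg/L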